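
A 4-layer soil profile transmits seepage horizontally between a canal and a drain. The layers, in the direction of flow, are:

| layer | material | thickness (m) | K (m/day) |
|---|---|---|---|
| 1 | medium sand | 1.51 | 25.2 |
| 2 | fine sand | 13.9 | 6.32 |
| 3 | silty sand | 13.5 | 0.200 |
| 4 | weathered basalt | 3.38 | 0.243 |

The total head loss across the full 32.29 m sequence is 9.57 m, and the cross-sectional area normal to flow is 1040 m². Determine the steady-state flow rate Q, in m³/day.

Flow is perpendicular to layering, so the layers act in series and the equivalent K is the thickness-weighted harmonic mean.
Total thickness L = 1.51 + 13.9 + 13.5 + 3.38 = 32.29 m.
Σ(b_i/K_i) = 1.51/25.2 + 13.9/6.32 + 13.5/0.200 + 3.38/0.243 = 83.67 d.
K_eq = L / Σ(b_i/K_i) = 32.29 / 83.67 = 0.3859 m/day.
Q = K_eq · A · (Δh/L) = 0.3859 × 1040 × (9.57/32.29) = 119.0 m³/day.

119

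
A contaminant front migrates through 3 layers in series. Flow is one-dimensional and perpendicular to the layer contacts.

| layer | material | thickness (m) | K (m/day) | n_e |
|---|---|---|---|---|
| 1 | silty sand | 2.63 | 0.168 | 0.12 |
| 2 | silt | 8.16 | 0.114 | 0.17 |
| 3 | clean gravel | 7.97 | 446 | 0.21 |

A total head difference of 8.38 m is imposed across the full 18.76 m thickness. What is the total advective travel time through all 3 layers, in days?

35.2

With flow normal to the layers, continuity requires the same specific discharge q through every layer.
Σ(b_i/K_i) = 2.63/0.168 + 8.16/0.114 + 7.97/446 = 87.25 d.
q = Δh / Σ(b_i/K_i) = 8.38 / 87.25 = 0.09604 m/day.
In each layer the seepage velocity is v_i = q/n_i, so the layer transit time is t_i = b_i·n_i / q:
  layer 1 (silty sand): t_1 = 2.63 × 0.12 / 0.09604 = 3.286 d
  layer 2 (silt): t_2 = 8.16 × 0.17 / 0.09604 = 14.44 d
  layer 3 (clean gravel): t_3 = 7.97 × 0.21 / 0.09604 = 17.43 d
Total t = Σ t_i = 35.16 days.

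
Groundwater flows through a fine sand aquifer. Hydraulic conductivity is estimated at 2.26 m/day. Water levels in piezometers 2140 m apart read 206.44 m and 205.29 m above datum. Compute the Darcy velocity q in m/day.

Hydraulic gradient i = (206.44 − 205.29) / 2140 = 1.15 / 2140 = 0.0005374.
Specific discharge q = K · i = 2.260 × 0.0005374 = 0.001214 m/day.

0.00121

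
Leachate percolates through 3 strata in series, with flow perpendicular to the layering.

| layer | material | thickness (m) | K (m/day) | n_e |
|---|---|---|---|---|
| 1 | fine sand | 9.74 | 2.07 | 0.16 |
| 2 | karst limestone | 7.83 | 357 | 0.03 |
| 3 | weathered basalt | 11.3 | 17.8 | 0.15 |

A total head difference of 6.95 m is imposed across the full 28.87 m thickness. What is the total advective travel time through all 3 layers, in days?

With flow normal to the layers, continuity requires the same specific discharge q through every layer.
Σ(b_i/K_i) = 9.74/2.07 + 7.83/357 + 11.3/17.8 = 5.362 d.
q = Δh / Σ(b_i/K_i) = 6.95 / 5.362 = 1.296 m/day.
In each layer the seepage velocity is v_i = q/n_i, so the layer transit time is t_i = b_i·n_i / q:
  layer 1 (fine sand): t_1 = 9.74 × 0.16 / 1.296 = 1.202 d
  layer 2 (karst limestone): t_2 = 7.83 × 0.03 / 1.296 = 0.1812 d
  layer 3 (weathered basalt): t_3 = 11.3 × 0.15 / 1.296 = 1.308 d
Total t = Σ t_i = 2.691 days.

2.69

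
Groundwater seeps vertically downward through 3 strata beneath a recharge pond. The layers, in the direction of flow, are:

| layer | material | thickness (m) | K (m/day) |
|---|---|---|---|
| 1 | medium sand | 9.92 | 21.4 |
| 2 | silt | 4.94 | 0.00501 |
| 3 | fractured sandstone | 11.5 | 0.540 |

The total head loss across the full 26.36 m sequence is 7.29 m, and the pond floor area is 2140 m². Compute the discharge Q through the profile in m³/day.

Flow is perpendicular to layering, so the layers act in series and the equivalent K is the thickness-weighted harmonic mean.
Total thickness L = 9.92 + 4.94 + 11.5 = 26.36 m.
Σ(b_i/K_i) = 9.92/21.4 + 4.94/0.00501 + 11.5/0.540 = 1008 d.
K_eq = L / Σ(b_i/K_i) = 26.36 / 1008 = 0.02616 m/day.
Q = K_eq · A · (Δh/L) = 0.02616 × 2140 × (7.29/26.36) = 15.48 m³/day.

15.5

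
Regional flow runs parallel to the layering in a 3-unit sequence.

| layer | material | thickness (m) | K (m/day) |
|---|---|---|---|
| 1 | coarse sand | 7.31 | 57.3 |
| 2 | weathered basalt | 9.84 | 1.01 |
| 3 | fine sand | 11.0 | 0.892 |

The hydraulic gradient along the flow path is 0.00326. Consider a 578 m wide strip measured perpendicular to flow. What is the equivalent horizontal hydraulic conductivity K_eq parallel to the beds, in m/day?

15.6

Flow is parallel to layering, so each bed carries its own Darcy discharge and the transmissivities add.
Σ(K_i·b_i) = 57.3×7.31 + 1.01×9.84 + 0.892×11.0 = 438.6 m²/day.
Total thickness b = 28.15 m, so K_eq = Σ(K_i·b_i)/b = 15.58 m/day.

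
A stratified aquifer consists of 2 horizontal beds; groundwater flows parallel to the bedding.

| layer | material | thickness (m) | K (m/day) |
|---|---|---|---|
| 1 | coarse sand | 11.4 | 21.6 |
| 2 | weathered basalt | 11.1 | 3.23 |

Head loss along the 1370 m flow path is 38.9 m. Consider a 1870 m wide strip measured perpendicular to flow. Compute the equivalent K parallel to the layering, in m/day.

Flow is parallel to layering, so each bed carries its own Darcy discharge and the transmissivities add.
Σ(K_i·b_i) = 21.6×11.4 + 3.23×11.1 = 282.1 m²/day.
Total thickness b = 22.50 m, so K_eq = Σ(K_i·b_i)/b = 12.54 m/day.

12.5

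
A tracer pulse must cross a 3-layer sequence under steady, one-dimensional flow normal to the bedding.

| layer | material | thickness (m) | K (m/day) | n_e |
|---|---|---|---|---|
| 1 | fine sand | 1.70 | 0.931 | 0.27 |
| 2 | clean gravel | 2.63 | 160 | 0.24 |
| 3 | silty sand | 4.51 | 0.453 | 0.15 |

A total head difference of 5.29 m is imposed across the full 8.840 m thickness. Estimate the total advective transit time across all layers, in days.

3.94

With flow normal to the layers, continuity requires the same specific discharge q through every layer.
Σ(b_i/K_i) = 1.70/0.931 + 2.63/160 + 4.51/0.453 = 11.80 d.
q = Δh / Σ(b_i/K_i) = 5.29 / 11.80 = 0.4484 m/day.
In each layer the seepage velocity is v_i = q/n_i, so the layer transit time is t_i = b_i·n_i / q:
  layer 1 (fine sand): t_1 = 1.70 × 0.27 / 0.4484 = 1.024 d
  layer 2 (clean gravel): t_2 = 2.63 × 0.24 / 0.4484 = 1.408 d
  layer 3 (silty sand): t_3 = 4.51 × 0.15 / 0.4484 = 1.509 d
Total t = Σ t_i = 3.940 days.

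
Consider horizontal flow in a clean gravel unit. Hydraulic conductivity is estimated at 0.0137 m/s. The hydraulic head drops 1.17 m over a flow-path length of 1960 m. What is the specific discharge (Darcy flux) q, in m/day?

Convert K: 0.0137 m/s × 86400 = 1184 m/day.
Hydraulic gradient i = Δh / L = 1.17 / 1960 = 0.0005969.
Specific discharge q = K · i = 1184 × 0.0005969 = 0.7066 m/day.

0.707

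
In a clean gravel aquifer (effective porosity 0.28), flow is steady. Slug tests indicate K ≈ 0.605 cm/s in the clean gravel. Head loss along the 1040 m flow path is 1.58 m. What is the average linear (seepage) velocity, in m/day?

2.84

Convert K: 0.605 cm/s × 864 = 522.7 m/day.
Hydraulic gradient i = Δh / L = 1.58 / 1040 = 0.001519.
Darcy flux q = K · i = 522.7 × 0.001519 = 0.7941 m/day.
Seepage velocity v = q / n_e = 0.7941 / 0.28 = 2.836 m/day.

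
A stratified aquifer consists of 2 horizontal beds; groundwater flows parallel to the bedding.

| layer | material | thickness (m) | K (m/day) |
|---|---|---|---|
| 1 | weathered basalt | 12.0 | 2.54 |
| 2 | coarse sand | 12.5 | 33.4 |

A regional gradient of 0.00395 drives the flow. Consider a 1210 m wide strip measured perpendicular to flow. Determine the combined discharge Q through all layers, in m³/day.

2140

Flow is parallel to layering, so each bed carries its own Darcy discharge and the transmissivities add.
Σ(K_i·b_i) = 2.54×12.0 + 33.4×12.5 = 448.0 m²/day.
Hydraulic gradient i = 0.00395.
Q = Σ(K_i·b_i) · W · i = 448.0 × 1210 × 0.003950 = 2141 m³/day.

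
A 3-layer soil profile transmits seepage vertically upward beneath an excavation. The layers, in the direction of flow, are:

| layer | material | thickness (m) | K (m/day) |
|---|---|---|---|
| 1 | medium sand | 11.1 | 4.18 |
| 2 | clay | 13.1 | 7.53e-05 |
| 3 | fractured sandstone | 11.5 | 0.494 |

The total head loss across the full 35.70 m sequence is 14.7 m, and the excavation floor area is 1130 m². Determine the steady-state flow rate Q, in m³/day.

0.0955

Flow is perpendicular to layering, so the layers act in series and the equivalent K is the thickness-weighted harmonic mean.
Total thickness L = 11.1 + 13.1 + 11.5 = 35.70 m.
Σ(b_i/K_i) = 11.1/4.18 + 13.1/7.53e-05 + 11.5/0.494 = 1.740e+05 d.
K_eq = L / Σ(b_i/K_i) = 35.70 / 1.740e+05 = 0.0002052 m/day.
Q = K_eq · A · (Δh/L) = 0.0002052 × 1130 × (14.7/35.70) = 0.09547 m³/day.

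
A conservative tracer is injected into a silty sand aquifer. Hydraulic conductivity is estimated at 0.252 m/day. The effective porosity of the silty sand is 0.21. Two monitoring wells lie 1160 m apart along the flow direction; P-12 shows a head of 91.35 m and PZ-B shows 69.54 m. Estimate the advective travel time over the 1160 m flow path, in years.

141

Hydraulic gradient i = (91.35 − 69.54) / 1160 = 21.81 / 1160 = 0.01880.
Darcy flux q = K · i = 0.2520 × 0.01880 = 0.004738 m/day.
Seepage velocity v = q / n_e = 0.004738 / 0.21 = 0.02256 m/day.
Travel time t = L / v = 1160 / 0.02256 = 51414 days = 140.8 years.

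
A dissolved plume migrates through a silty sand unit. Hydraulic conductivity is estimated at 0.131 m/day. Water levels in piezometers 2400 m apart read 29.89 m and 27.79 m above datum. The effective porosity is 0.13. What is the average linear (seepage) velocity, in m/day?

Hydraulic gradient i = (29.89 − 27.79) / 2400 = 2.1 / 2400 = 0.0008750.
Darcy flux q = K · i = 0.1310 × 0.0008750 = 0.0001146 m/day.
Seepage velocity v = q / n_e = 0.0001146 / 0.13 = 0.0008817 m/day.

0.000882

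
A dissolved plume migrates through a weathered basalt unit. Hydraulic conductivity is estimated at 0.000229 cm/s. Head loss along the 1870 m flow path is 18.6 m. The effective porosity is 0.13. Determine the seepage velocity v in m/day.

0.0151

Convert K: 0.000229 cm/s × 864 = 0.1979 m/day.
Hydraulic gradient i = Δh / L = 18.6 / 1870 = 0.009947.
Darcy flux q = K · i = 0.1979 × 0.009947 = 0.001968 m/day.
Seepage velocity v = q / n_e = 0.001968 / 0.13 = 0.01514 m/day.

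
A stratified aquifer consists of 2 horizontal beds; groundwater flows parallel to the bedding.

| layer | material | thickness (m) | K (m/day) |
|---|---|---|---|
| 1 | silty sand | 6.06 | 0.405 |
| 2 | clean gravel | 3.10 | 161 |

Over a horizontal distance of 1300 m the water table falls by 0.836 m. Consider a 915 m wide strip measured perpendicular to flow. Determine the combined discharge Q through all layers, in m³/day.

295

Flow is parallel to layering, so each bed carries its own Darcy discharge and the transmissivities add.
Σ(K_i·b_i) = 0.405×6.06 + 161×3.10 = 501.6 m²/day.
Hydraulic gradient i = Δh / L = 0.836 / 1300 = 0.0006431.
Q = Σ(K_i·b_i) · W · i = 501.6 × 915 × 0.0006431 = 295.1 m³/day.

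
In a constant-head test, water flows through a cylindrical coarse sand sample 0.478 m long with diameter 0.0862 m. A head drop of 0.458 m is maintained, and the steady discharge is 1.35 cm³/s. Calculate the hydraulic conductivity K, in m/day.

20.9

Cross-sectional area A = π·(d/2)² = π × (0.0862/2)² = 0.005836 m².
Convert discharge: 1.35 cm³/s = 1.350e-06 m³/s.
Darcy's law rearranged: K = Q·L / (A·Δh) = 1.350e-06 × 0.478 / (0.005836 × 0.458) = 0.0002414 m/s = 20.86 m/day.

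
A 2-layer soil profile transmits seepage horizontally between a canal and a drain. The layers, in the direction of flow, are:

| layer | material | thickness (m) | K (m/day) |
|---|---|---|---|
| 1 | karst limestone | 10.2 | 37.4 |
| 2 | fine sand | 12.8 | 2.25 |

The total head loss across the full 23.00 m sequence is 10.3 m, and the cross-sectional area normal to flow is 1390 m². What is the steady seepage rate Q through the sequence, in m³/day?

2400

Flow is perpendicular to layering, so the layers act in series and the equivalent K is the thickness-weighted harmonic mean.
Total thickness L = 10.2 + 12.8 = 23.00 m.
Σ(b_i/K_i) = 10.2/37.4 + 12.8/2.25 = 5.962 d.
K_eq = L / Σ(b_i/K_i) = 23.00 / 5.962 = 3.858 m/day.
Q = K_eq · A · (Δh/L) = 3.858 × 1390 × (10.3/23.00) = 2402 m³/day.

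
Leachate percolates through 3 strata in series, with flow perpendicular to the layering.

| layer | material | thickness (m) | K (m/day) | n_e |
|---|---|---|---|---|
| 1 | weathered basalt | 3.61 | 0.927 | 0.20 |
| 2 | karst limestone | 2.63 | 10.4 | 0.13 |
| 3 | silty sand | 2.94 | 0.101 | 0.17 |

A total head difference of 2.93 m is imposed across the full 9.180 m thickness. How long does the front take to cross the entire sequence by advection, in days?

17.7

With flow normal to the layers, continuity requires the same specific discharge q through every layer.
Σ(b_i/K_i) = 3.61/0.927 + 2.63/10.4 + 2.94/0.101 = 33.26 d.
q = Δh / Σ(b_i/K_i) = 2.93 / 33.26 = 0.08810 m/day.
In each layer the seepage velocity is v_i = q/n_i, so the layer transit time is t_i = b_i·n_i / q:
  layer 1 (weathered basalt): t_1 = 3.61 × 0.20 / 0.08810 = 8.195 d
  layer 2 (karst limestone): t_2 = 2.63 × 0.13 / 0.08810 = 3.881 d
  layer 3 (silty sand): t_3 = 2.94 × 0.17 / 0.08810 = 5.673 d
Total t = Σ t_i = 17.75 days.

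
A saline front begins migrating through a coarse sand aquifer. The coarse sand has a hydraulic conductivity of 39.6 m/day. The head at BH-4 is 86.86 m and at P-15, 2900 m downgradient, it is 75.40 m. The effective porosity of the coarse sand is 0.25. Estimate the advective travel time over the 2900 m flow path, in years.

Hydraulic gradient i = (86.86 − 75.40) / 2900 = 11.46 / 2900 = 0.003952.
Darcy flux q = K · i = 39.60 × 0.003952 = 0.1565 m/day.
Seepage velocity v = q / n_e = 0.1565 / 0.25 = 0.6260 m/day.
Travel time t = L / v = 2900 / 0.6260 = 4633 days = 12.68 years.

12.7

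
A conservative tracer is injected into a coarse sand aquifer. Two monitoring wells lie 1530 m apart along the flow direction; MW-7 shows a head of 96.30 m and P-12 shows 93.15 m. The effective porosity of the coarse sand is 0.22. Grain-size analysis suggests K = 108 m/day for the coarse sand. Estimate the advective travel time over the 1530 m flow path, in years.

4.14

Hydraulic gradient i = (96.30 − 93.15) / 1530 = 3.15 / 1530 = 0.002059.
Darcy flux q = K · i = 108.0 × 0.002059 = 0.2224 m/day.
Seepage velocity v = q / n_e = 0.2224 / 0.22 = 1.011 m/day.
Travel time t = L / v = 1530 / 1.011 = 1514 days = 4.145 years.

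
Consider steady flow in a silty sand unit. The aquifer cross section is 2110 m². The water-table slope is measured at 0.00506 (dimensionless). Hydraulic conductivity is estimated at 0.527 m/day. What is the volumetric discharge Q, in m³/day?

5.63

Hydraulic gradient i = 0.00506.
Darcy's law: Q = K · A · i = 0.5270 × 2110 × 0.005060 = 5.627 m³/day.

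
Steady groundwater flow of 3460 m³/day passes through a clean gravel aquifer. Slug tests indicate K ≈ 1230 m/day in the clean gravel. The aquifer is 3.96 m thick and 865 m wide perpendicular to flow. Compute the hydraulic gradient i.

0.000821

Cross-sectional area A = 865 × 3.96 = 3425 m².
From Q = K·A·i, i = Q / (K·A) = 3460 / (1230 × 3425) = 0.0008212.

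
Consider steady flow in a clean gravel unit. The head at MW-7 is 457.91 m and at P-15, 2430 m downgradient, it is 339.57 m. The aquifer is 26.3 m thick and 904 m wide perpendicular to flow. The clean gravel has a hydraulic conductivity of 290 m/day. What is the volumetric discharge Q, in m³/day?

Cross-sectional area A = 904 × 26.3 = 23775 m².
Hydraulic gradient i = (457.91 − 339.57) / 2430 = 118.34 / 2430 = 0.04870.
Darcy's law: Q = K · A · i = 290.0 × 23775 × 0.04870 = 3.358e+05 m³/day.

336000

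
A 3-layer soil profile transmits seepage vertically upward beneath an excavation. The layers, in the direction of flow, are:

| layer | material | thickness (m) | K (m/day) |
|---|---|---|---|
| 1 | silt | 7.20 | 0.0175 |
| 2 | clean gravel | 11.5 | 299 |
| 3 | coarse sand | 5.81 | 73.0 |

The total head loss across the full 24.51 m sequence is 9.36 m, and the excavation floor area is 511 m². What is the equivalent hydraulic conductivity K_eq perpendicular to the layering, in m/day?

0.0596

Flow is perpendicular to layering, so the layers act in series and the equivalent K is the thickness-weighted harmonic mean.
Total thickness L = 7.20 + 11.5 + 5.81 = 24.51 m.
Σ(b_i/K_i) = 7.20/0.0175 + 11.5/299 + 5.81/73.0 = 411.5 d.
K_eq = L / Σ(b_i/K_i) = 24.51 / 411.5 = 0.05956 m/day.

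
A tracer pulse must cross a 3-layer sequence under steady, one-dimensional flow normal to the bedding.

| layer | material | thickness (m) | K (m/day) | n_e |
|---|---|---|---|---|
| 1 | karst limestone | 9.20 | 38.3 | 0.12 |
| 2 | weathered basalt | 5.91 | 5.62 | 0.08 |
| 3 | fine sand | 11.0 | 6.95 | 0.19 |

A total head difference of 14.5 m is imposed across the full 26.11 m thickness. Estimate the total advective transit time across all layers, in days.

With flow normal to the layers, continuity requires the same specific discharge q through every layer.
Σ(b_i/K_i) = 9.20/38.3 + 5.91/5.62 + 11.0/6.95 = 2.875 d.
q = Δh / Σ(b_i/K_i) = 14.5 / 2.875 = 5.044 m/day.
In each layer the seepage velocity is v_i = q/n_i, so the layer transit time is t_i = b_i·n_i / q:
  layer 1 (karst limestone): t_1 = 9.20 × 0.12 / 5.044 = 0.2189 d
  layer 2 (weathered basalt): t_2 = 5.91 × 0.08 / 5.044 = 0.09373 d
  layer 3 (fine sand): t_3 = 11.0 × 0.19 / 5.044 = 0.4143 d
Total t = Σ t_i = 0.7269 days.

0.727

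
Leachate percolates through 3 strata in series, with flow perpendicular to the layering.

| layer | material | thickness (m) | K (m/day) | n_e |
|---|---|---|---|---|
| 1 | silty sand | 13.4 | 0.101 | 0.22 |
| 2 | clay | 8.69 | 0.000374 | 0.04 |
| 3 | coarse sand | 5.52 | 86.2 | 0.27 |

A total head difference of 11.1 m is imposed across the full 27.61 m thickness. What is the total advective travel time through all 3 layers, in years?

With flow normal to the layers, continuity requires the same specific discharge q through every layer.
Σ(b_i/K_i) = 13.4/0.101 + 8.69/0.000374 + 5.52/86.2 = 23368 d.
q = Δh / Σ(b_i/K_i) = 11.1 / 23368 = 0.0004750 m/day.
In each layer the seepage velocity is v_i = q/n_i, so the layer transit time is t_i = b_i·n_i / q:
  layer 1 (silty sand): t_1 = 13.4 × 0.22 / 0.0004750 = 6206 d
  layer 2 (clay): t_2 = 8.69 × 0.04 / 0.0004750 = 731.8 d
  layer 3 (coarse sand): t_3 = 5.52 × 0.27 / 0.0004750 = 3138 d
Total t = Σ t_i = 10076 days = 27.59 years.

27.6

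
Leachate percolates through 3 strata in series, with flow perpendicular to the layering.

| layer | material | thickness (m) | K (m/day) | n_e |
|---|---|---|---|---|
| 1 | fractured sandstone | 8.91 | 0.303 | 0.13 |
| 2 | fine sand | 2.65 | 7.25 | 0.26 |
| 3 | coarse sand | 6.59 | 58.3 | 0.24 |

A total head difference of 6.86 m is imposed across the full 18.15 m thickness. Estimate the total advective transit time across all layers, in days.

With flow normal to the layers, continuity requires the same specific discharge q through every layer.
Σ(b_i/K_i) = 8.91/0.303 + 2.65/7.25 + 6.59/58.3 = 29.88 d.
q = Δh / Σ(b_i/K_i) = 6.86 / 29.88 = 0.2296 m/day.
In each layer the seepage velocity is v_i = q/n_i, so the layer transit time is t_i = b_i·n_i / q:
  layer 1 (fractured sandstone): t_1 = 8.91 × 0.13 / 0.2296 = 5.046 d
  layer 2 (fine sand): t_2 = 2.65 × 0.26 / 0.2296 = 3.002 d
  layer 3 (coarse sand): t_3 = 6.59 × 0.24 / 0.2296 = 6.890 d
Total t = Σ t_i = 14.94 days.

14.9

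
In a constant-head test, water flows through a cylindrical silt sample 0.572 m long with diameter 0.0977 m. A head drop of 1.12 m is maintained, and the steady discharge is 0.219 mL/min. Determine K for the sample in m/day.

Cross-sectional area A = π·(d/2)² = π × (0.0977/2)² = 0.007497 m².
Convert discharge: 0.219 mL/min = 3.650e-09 m³/s.
Darcy's law rearranged: K = Q·L / (A·Δh) = 3.650e-09 × 0.572 / (0.007497 × 1.12) = 2.487e-07 m/s = 0.02148 m/day.

0.0215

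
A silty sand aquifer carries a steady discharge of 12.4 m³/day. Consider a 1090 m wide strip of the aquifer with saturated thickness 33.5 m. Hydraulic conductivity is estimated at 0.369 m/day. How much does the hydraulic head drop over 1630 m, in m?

Cross-sectional area A = 1090 × 33.5 = 36515 m².
From Q = K·A·i, i = Q / (K·A) = 12.4 / (0.3690 × 36515) = 0.0009203.
Head loss Δh = i · L = 0.0009203 × 1630 = 1.500 m.

1.50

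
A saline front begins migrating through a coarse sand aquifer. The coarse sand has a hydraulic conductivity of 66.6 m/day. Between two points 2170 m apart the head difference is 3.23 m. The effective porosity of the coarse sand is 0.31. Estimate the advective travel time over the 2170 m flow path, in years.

18.6

Hydraulic gradient i = Δh / L = 3.23 / 2170 = 0.001488.
Darcy flux q = K · i = 66.60 × 0.001488 = 0.09913 m/day.
Seepage velocity v = q / n_e = 0.09913 / 0.31 = 0.3198 m/day.
Travel time t = L / v = 2170 / 0.3198 = 6786 days = 18.58 years.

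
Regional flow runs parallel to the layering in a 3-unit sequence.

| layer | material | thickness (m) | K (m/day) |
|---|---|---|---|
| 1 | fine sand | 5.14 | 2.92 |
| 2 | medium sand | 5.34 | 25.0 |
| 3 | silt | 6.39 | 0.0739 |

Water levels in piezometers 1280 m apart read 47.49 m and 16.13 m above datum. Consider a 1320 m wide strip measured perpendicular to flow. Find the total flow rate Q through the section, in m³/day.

Flow is parallel to layering, so each bed carries its own Darcy discharge and the transmissivities add.
Σ(K_i·b_i) = 2.92×5.14 + 25.0×5.34 + 0.0739×6.39 = 149.0 m²/day.
Hydraulic gradient i = (47.49 − 16.13) / 1280 = 31.36 / 1280 = 0.02450.
Q = Σ(K_i·b_i) · W · i = 149.0 × 1320 × 0.02450 = 4818 m³/day.

4820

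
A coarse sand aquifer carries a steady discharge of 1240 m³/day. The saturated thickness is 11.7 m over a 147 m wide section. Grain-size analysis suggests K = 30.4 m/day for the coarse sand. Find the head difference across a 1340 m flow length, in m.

31.8

Cross-sectional area A = 147 × 11.7 = 1720 m².
From Q = K·A·i, i = Q / (K·A) = 1240 / (30.40 × 1720) = 0.02372.
Head loss Δh = i · L = 0.02372 × 1340 = 31.78 m.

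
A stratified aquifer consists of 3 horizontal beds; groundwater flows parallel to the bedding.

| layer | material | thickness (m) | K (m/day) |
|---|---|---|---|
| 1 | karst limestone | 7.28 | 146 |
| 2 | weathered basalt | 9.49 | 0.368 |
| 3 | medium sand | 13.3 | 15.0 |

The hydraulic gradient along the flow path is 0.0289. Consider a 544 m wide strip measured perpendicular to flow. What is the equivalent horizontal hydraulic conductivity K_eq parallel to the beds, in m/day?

Flow is parallel to layering, so each bed carries its own Darcy discharge and the transmissivities add.
Σ(K_i·b_i) = 146×7.28 + 0.368×9.49 + 15.0×13.3 = 1266 m²/day.
Total thickness b = 30.07 m, so K_eq = Σ(K_i·b_i)/b = 42.10 m/day.

42.1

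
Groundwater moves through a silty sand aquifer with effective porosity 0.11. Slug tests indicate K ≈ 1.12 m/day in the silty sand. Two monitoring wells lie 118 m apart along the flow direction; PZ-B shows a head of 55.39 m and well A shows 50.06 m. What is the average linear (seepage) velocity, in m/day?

Hydraulic gradient i = (55.39 − 50.06) / 118 = 5.33 / 118 = 0.04517.
Darcy flux q = K · i = 1.120 × 0.04517 = 0.05059 m/day.
Seepage velocity v = q / n_e = 0.05059 / 0.11 = 0.4599 m/day.

0.460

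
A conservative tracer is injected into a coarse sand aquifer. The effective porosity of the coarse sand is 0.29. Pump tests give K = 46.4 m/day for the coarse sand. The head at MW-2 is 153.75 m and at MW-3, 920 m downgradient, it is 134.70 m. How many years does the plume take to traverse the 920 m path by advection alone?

0.760

Hydraulic gradient i = (153.75 − 134.70) / 920 = 19.05 / 920 = 0.02071.
Darcy flux q = K · i = 46.40 × 0.02071 = 0.9608 m/day.
Seepage velocity v = q / n_e = 0.9608 / 0.29 = 3.313 m/day.
Travel time t = L / v = 920 / 3.313 = 277.7 days = 0.7603 years.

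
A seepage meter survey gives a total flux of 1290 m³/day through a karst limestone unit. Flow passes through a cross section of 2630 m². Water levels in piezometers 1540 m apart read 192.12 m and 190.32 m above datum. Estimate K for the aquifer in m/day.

Hydraulic gradient i = (192.12 − 190.32) / 1540 = 1.8 / 1540 = 0.001169.
From Q = K·A·i, K = Q / (A·i) = 1290 / (2630 × 0.001169) = 419.6 m/day.

420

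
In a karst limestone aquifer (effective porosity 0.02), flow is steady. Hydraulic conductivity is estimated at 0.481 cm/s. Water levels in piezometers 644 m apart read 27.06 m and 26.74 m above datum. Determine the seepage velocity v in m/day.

Convert K: 0.481 cm/s × 864 = 415.6 m/day.
Hydraulic gradient i = (27.06 − 26.74) / 644 = 0.32 / 644 = 0.0004969.
Darcy flux q = K · i = 415.6 × 0.0004969 = 0.2065 m/day.
Seepage velocity v = q / n_e = 0.2065 / 0.02 = 10.33 m/day.

10.3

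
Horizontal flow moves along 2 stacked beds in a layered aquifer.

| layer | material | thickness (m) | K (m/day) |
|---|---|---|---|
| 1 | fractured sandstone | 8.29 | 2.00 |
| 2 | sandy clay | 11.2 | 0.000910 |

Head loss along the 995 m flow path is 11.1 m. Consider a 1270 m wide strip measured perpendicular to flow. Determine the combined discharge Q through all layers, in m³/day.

Flow is parallel to layering, so each bed carries its own Darcy discharge and the transmissivities add.
Σ(K_i·b_i) = 2.00×8.29 + 0.000910×11.2 = 16.59 m²/day.
Hydraulic gradient i = Δh / L = 11.1 / 995 = 0.01116.
Q = Σ(K_i·b_i) · W · i = 16.59 × 1270 × 0.01116 = 235.0 m³/day.

235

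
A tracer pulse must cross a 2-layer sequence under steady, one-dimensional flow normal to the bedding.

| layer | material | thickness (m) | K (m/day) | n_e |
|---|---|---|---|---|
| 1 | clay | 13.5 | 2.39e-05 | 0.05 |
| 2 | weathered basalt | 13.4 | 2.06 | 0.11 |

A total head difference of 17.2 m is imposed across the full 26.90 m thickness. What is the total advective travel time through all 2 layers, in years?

With flow normal to the layers, continuity requires the same specific discharge q through every layer.
Σ(b_i/K_i) = 13.5/2.39e-05 + 13.4/2.06 = 5.649e+05 d.
q = Δh / Σ(b_i/K_i) = 17.2 / 5.649e+05 = 3.045e-05 m/day.
In each layer the seepage velocity is v_i = q/n_i, so the layer transit time is t_i = b_i·n_i / q:
  layer 1 (clay): t_1 = 13.5 × 0.05 / 3.045e-05 = 22167 d
  layer 2 (weathered basalt): t_2 = 13.4 × 0.11 / 3.045e-05 = 48407 d
Total t = Σ t_i = 70575 days = 193.2 years.

193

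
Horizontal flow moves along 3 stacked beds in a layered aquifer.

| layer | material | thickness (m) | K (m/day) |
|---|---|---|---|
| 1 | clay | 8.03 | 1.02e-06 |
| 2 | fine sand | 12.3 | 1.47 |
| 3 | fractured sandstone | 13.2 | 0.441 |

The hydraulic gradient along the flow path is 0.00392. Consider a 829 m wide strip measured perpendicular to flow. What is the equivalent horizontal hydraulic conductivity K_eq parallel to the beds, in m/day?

Flow is parallel to layering, so each bed carries its own Darcy discharge and the transmissivities add.
Σ(K_i·b_i) = 1.02e-06×8.03 + 1.47×12.3 + 0.441×13.2 = 23.90 m²/day.
Total thickness b = 33.53 m, so K_eq = Σ(K_i·b_i)/b = 0.7129 m/day.

0.713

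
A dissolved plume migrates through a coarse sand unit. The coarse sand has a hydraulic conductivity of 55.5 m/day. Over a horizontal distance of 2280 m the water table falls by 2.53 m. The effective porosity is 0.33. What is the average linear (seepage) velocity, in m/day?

0.187

Hydraulic gradient i = Δh / L = 2.53 / 2280 = 0.001110.
Darcy flux q = K · i = 55.50 × 0.001110 = 0.06159 m/day.
Seepage velocity v = q / n_e = 0.06159 / 0.33 = 0.1866 m/day.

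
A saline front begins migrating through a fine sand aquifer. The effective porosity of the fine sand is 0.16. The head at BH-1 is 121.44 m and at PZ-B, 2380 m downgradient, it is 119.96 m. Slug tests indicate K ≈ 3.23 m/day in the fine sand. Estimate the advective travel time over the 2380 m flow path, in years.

Hydraulic gradient i = (121.44 − 119.96) / 2380 = 1.48 / 2380 = 0.0006218.
Darcy flux q = K · i = 3.230 × 0.0006218 = 0.002009 m/day.
Seepage velocity v = q / n_e = 0.002009 / 0.16 = 0.01255 m/day.
Travel time t = L / v = 2380 / 0.01255 = 1.896e+05 days = 519.1 years.

519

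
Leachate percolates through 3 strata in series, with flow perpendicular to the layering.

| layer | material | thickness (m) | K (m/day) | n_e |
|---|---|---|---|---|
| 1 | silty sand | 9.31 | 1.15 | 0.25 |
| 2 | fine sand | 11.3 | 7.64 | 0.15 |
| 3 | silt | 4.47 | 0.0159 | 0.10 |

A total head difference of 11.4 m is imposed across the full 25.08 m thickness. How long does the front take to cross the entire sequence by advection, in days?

114

With flow normal to the layers, continuity requires the same specific discharge q through every layer.
Σ(b_i/K_i) = 9.31/1.15 + 11.3/7.64 + 4.47/0.0159 = 290.7 d.
q = Δh / Σ(b_i/K_i) = 11.4 / 290.7 = 0.03921 m/day.
In each layer the seepage velocity is v_i = q/n_i, so the layer transit time is t_i = b_i·n_i / q:
  layer 1 (silty sand): t_1 = 9.31 × 0.25 / 0.03921 = 59.35 d
  layer 2 (fine sand): t_2 = 11.3 × 0.15 / 0.03921 = 43.22 d
  layer 3 (silt): t_3 = 4.47 × 0.10 / 0.03921 = 11.40 d
Total t = Σ t_i = 114.0 days.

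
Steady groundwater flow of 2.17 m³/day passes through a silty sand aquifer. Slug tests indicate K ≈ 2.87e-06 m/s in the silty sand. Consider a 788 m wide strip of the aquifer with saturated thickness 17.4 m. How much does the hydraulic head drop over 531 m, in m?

Convert K: 2.87e-06 m/s × 86400 = 0.2480 m/day.
Cross-sectional area A = 788 × 17.4 = 13711 m².
From Q = K·A·i, i = Q / (K·A) = 2.17 / (0.2480 × 13711) = 0.0006382.
Head loss Δh = i · L = 0.0006382 × 531 = 0.3389 m.

0.339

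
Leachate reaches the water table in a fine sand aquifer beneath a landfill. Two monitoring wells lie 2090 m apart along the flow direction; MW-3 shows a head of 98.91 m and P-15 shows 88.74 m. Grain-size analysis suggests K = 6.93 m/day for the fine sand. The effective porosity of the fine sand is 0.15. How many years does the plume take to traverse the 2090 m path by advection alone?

Hydraulic gradient i = (98.91 − 88.74) / 2090 = 10.17 / 2090 = 0.004866.
Darcy flux q = K · i = 6.930 × 0.004866 = 0.03372 m/day.
Seepage velocity v = q / n_e = 0.03372 / 0.15 = 0.2248 m/day.
Travel time t = L / v = 2090 / 0.2248 = 9297 days = 25.45 years.

25.5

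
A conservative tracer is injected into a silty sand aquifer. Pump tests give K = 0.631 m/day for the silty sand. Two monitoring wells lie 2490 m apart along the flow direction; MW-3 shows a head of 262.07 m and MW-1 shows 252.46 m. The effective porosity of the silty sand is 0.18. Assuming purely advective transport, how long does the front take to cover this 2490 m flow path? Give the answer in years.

504

Hydraulic gradient i = (262.07 − 252.46) / 2490 = 9.61 / 2490 = 0.003859.
Darcy flux q = K · i = 0.6310 × 0.003859 = 0.002435 m/day.
Seepage velocity v = q / n_e = 0.002435 / 0.18 = 0.01353 m/day.
Travel time t = L / v = 2490 / 0.01353 = 1.840e+05 days = 503.9 years.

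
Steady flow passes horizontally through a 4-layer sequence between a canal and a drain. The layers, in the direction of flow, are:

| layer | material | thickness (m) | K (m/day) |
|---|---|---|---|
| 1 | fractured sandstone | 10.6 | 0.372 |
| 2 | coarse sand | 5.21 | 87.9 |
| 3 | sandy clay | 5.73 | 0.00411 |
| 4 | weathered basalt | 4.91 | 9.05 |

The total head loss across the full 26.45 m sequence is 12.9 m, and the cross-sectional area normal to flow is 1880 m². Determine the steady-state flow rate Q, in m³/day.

17.0

Flow is perpendicular to layering, so the layers act in series and the equivalent K is the thickness-weighted harmonic mean.
Total thickness L = 10.6 + 5.21 + 5.73 + 4.91 = 26.45 m.
Σ(b_i/K_i) = 10.6/0.372 + 5.21/87.9 + 5.73/0.00411 + 4.91/9.05 = 1423 d.
K_eq = L / Σ(b_i/K_i) = 26.45 / 1423 = 0.01858 m/day.
Q = K_eq · A · (Δh/L) = 0.01858 × 1880 × (12.9/26.45) = 17.04 m³/day.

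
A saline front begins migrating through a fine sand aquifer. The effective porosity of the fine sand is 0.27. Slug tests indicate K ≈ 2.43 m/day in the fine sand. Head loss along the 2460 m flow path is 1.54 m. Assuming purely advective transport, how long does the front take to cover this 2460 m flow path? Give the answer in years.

Hydraulic gradient i = Δh / L = 1.54 / 2460 = 0.0006260.
Darcy flux q = K · i = 2.430 × 0.0006260 = 0.001521 m/day.
Seepage velocity v = q / n_e = 0.001521 / 0.27 = 0.005634 m/day.
Travel time t = L / v = 2460 / 0.005634 = 4.366e+05 days = 1195 years.

1200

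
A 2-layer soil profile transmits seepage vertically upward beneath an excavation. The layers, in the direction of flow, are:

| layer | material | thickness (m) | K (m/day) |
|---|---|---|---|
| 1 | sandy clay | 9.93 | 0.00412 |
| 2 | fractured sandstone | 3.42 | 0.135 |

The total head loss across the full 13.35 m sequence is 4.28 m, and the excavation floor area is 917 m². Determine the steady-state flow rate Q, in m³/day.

1.61

Flow is perpendicular to layering, so the layers act in series and the equivalent K is the thickness-weighted harmonic mean.
Total thickness L = 9.93 + 3.42 = 13.35 m.
Σ(b_i/K_i) = 9.93/0.00412 + 3.42/0.135 = 2436 d.
K_eq = L / Σ(b_i/K_i) = 13.35 / 2436 = 0.005481 m/day.
Q = K_eq · A · (Δh/L) = 0.005481 × 917 × (4.28/13.35) = 1.611 m³/day.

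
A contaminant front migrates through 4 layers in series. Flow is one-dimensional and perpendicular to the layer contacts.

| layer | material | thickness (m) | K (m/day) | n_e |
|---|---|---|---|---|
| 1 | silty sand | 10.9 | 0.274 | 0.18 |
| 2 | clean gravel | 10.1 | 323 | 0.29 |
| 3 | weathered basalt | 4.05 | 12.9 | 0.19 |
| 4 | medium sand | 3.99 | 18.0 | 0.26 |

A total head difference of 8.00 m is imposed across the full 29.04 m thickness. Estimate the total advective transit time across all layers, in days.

33.8

With flow normal to the layers, continuity requires the same specific discharge q through every layer.
Σ(b_i/K_i) = 10.9/0.274 + 10.1/323 + 4.05/12.9 + 3.99/18.0 = 40.35 d.
q = Δh / Σ(b_i/K_i) = 8.00 / 40.35 = 0.1983 m/day.
In each layer the seepage velocity is v_i = q/n_i, so the layer transit time is t_i = b_i·n_i / q:
  layer 1 (silty sand): t_1 = 10.9 × 0.18 / 0.1983 = 9.895 d
  layer 2 (clean gravel): t_2 = 10.1 × 0.29 / 0.1983 = 14.77 d
  layer 3 (weathered basalt): t_3 = 4.05 × 0.19 / 0.1983 = 3.881 d
  layer 4 (medium sand): t_4 = 3.99 × 0.26 / 0.1983 = 5.232 d
Total t = Σ t_i = 33.78 days.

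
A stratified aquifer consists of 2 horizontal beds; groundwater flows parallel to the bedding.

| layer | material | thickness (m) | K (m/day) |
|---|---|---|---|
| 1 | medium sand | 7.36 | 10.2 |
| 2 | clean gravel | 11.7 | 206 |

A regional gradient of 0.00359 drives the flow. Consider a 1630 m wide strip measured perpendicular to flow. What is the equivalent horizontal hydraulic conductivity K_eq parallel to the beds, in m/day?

130

Flow is parallel to layering, so each bed carries its own Darcy discharge and the transmissivities add.
Σ(K_i·b_i) = 10.2×7.36 + 206×11.7 = 2485 m²/day.
Total thickness b = 19.06 m, so K_eq = Σ(K_i·b_i)/b = 130.4 m/day.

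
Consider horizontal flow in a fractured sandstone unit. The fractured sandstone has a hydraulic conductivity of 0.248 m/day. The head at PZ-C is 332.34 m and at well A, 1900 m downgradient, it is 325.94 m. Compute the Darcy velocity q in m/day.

Hydraulic gradient i = (332.34 − 325.94) / 1900 = 6.4 / 1900 = 0.003368.
Specific discharge q = K · i = 0.2480 × 0.003368 = 0.0008354 m/day.

0.000835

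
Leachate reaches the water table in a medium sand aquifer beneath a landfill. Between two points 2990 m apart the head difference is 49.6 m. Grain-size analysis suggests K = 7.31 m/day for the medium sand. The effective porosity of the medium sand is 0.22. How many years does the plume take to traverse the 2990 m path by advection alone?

14.9

Hydraulic gradient i = Δh / L = 49.6 / 2990 = 0.01659.
Darcy flux q = K · i = 7.310 × 0.01659 = 0.1213 m/day.
Seepage velocity v = q / n_e = 0.1213 / 0.22 = 0.5512 m/day.
Travel time t = L / v = 2990 / 0.5512 = 5425 days = 14.85 years.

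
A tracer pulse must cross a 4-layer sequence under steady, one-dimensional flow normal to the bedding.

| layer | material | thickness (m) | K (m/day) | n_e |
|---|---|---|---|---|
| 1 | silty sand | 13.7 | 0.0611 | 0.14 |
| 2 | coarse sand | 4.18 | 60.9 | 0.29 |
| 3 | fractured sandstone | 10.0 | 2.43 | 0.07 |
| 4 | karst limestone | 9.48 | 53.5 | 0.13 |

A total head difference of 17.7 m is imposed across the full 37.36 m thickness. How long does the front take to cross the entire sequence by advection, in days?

With flow normal to the layers, continuity requires the same specific discharge q through every layer.
Σ(b_i/K_i) = 13.7/0.0611 + 4.18/60.9 + 10.0/2.43 + 9.48/53.5 = 228.6 d.
q = Δh / Σ(b_i/K_i) = 17.7 / 228.6 = 0.07743 m/day.
In each layer the seepage velocity is v_i = q/n_i, so the layer transit time is t_i = b_i·n_i / q:
  layer 1 (silty sand): t_1 = 13.7 × 0.14 / 0.07743 = 24.77 d
  layer 2 (coarse sand): t_2 = 4.18 × 0.29 / 0.07743 = 15.65 d
  layer 3 (fractured sandstone): t_3 = 10.0 × 0.07 / 0.07743 = 9.040 d
  layer 4 (karst limestone): t_4 = 9.48 × 0.13 / 0.07743 = 15.92 d
Total t = Σ t_i = 65.38 days.

65.4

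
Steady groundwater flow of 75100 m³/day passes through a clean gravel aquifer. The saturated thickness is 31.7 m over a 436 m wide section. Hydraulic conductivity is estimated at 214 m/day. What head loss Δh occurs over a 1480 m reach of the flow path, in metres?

Cross-sectional area A = 436 × 31.7 = 13821 m².
From Q = K·A·i, i = Q / (K·A) = 75100 / (214.0 × 13821) = 0.02539.
Head loss Δh = i · L = 0.02539 × 1480 = 37.58 m.

37.6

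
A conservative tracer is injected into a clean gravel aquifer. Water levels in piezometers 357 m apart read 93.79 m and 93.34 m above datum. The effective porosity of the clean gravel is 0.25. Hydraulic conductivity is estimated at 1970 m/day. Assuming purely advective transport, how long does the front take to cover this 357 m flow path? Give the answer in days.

Hydraulic gradient i = (93.79 − 93.34) / 357 = 0.45 / 357 = 0.001261.
Darcy flux q = K · i = 1970 × 0.001261 = 2.483 m/day.
Seepage velocity v = q / n_e = 2.483 / 0.25 = 9.933 m/day.
Travel time t = L / v = 357 / 9.933 = 35.94 days.

35.9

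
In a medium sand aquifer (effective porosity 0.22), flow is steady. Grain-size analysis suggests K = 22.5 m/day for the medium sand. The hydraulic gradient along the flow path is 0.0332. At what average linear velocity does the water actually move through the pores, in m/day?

Hydraulic gradient i = 0.0332.
Darcy flux q = K · i = 22.50 × 0.03320 = 0.7470 m/day.
Seepage velocity v = q / n_e = 0.7470 / 0.22 = 3.395 m/day.

3.40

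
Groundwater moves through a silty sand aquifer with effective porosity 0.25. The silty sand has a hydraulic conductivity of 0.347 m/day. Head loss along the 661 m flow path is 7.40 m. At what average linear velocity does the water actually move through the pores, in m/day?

Hydraulic gradient i = Δh / L = 7.40 / 661 = 0.01120.
Darcy flux q = K · i = 0.3470 × 0.01120 = 0.003885 m/day.
Seepage velocity v = q / n_e = 0.003885 / 0.25 = 0.01554 m/day.

0.0155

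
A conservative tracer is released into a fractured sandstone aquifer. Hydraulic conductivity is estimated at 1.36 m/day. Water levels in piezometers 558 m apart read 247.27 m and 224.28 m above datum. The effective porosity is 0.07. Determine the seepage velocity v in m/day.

Hydraulic gradient i = (247.27 − 224.28) / 558 = 22.99 / 558 = 0.04120.
Darcy flux q = K · i = 1.360 × 0.04120 = 0.05603 m/day.
Seepage velocity v = q / n_e = 0.05603 / 0.07 = 0.8005 m/day.

0.800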